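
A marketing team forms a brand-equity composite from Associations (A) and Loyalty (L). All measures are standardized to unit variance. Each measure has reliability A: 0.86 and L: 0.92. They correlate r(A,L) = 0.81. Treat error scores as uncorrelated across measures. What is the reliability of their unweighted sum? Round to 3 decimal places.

Var(A+L) = 2 + 2·[0.81] = 2 + 1.62 = 3.62.
With uncorrelated errors the cross-covariances are all true-score covariance, so they carry over unchanged; only the diagonal terms shrink to ρᵢσᵢ².
True-score variance = [0.86 + 0.92] + 1.62 = 1.78 + 1.62 = 3.4.
Reliability = 3.4 / 3.62 = 0.939.

0.939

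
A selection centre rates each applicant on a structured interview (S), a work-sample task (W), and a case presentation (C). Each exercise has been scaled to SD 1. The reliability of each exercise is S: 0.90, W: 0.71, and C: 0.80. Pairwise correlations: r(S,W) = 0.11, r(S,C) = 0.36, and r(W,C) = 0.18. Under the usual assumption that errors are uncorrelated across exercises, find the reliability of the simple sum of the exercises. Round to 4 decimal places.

0.8628

Var(S+W+C) = 3 + 2·[0.11 + 0.36 + 0.18] = 3 + 1.3 = 4.3.
Because errors are independent across components, Cov(Tᵢ,Tⱼ) = Cov(Xᵢ,Xⱼ); the off-diagonal part of the true-score variance is the same as above.
True-score variance = [0.90 + 0.71 + 0.80] + 1.3 = 2.41 + 1.3 = 3.71.
Reliability = 3.71 / 4.3 = 0.8628.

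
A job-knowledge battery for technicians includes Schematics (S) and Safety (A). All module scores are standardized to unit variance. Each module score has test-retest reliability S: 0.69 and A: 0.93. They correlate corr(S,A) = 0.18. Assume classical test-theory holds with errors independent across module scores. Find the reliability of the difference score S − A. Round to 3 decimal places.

Var(S−A) = 1 + 1 − 2·0.18 = 2 − 0.36 = 1.64.
With uncorrelated errors the cross-covariances are all true-score covariance, so they carry over unchanged; only the diagonal terms shrink to ρᵢσᵢ².
True-score variance = [0.69 + 0.93] − 0.36 = 1.62 − 0.36 = 1.26.
Reliability = 1.26 / 1.64 = 0.768.

0.768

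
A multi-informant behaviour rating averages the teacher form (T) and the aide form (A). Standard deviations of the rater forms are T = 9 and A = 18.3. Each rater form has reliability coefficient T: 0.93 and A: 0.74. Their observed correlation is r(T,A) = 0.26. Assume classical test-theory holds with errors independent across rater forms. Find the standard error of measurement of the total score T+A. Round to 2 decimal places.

9.63

Var(total) = 415.89 + 85.644 = 501.534.
True-score variance = 323.149 + 85.644 = 408.793, so reliability = 0.8151.
Error variance = 501.534 − 408.793 = 92.7414; SEM = √92.7414 = 9.63.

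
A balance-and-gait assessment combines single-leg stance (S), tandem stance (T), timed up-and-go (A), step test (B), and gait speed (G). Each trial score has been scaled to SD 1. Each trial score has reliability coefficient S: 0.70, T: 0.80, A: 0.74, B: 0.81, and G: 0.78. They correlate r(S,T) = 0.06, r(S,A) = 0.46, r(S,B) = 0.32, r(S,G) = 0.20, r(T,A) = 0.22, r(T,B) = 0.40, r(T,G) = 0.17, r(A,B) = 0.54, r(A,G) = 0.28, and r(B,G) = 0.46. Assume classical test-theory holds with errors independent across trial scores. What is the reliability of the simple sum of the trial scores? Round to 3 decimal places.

0.896

Var(S+T+A+B+G) = 5 + 2·[0.06 + 0.46 + 0.32 + 0.20 + 0.22 + 0.40 + 0.17 + 0.54 + 0.28 + 0.46] = 5 + 6.22 = 11.22.
With uncorrelated errors the cross-covariances are all true-score covariance, so they carry over unchanged; only the diagonal terms shrink to ρᵢσᵢ².
True-score variance = [0.70 + 0.80 + 0.74 + 0.81 + 0.78] + 6.22 = 3.83 + 6.22 = 10.05.
Reliability = 10.05 / 11.22 = 0.896.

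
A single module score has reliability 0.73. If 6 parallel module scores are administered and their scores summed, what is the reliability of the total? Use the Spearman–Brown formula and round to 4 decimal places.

ρ_k = kρ / (1 + (k−1)ρ) = 6·0.73 / (1 + 5·0.73) = 4.380 / 4.650 = 0.9419.

0.9419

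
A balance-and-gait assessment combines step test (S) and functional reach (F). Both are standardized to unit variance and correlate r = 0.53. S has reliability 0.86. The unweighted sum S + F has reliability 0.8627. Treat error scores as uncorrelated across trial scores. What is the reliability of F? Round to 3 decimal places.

0.720

Var(S+F) = 2 + 2·0.53 = 3.060.
True-score variance = ρ_S + ρ_F + 2·0.53, so 0.8627 = (0.86 + ρ_F + 1.06) / 3.060.
ρ_F = 0.8627·3.060 − 0.86 − 1.06 = 0.720.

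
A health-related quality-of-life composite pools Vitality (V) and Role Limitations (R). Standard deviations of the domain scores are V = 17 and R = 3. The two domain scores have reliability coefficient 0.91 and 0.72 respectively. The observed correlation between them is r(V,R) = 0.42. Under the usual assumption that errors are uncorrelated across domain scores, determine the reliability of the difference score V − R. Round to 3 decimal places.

0.888

Var(V−R) = 17² + 3² − 2·17·3·0.42 = 298 − 42.84 = 255.16.
Under uncorrelated errors the observed covariances equal the true-score covariances, so only the own-variance terms attenuate.
True-score variance = [17²·0.91 + 3²·0.72] − 42.84 = 269.47 − 42.84 = 226.63.
Reliability = 226.63 / 255.16 = 0.888.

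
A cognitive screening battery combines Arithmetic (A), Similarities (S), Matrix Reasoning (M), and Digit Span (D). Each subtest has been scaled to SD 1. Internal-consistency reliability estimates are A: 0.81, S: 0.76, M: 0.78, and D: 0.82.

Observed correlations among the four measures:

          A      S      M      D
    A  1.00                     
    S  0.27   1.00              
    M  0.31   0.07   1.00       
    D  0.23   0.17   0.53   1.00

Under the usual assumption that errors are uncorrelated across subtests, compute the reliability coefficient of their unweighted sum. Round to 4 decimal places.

Var(A+S+M+D) = 4 + 2·[0.27 + 0.31 + 0.23 + 0.07 + 0.17 + 0.53] = 4 + 3.16 = 7.16.
Under uncorrelated errors the observed covariances equal the true-score covariances, so only the own-variance terms attenuate.
True-score variance = [0.81 + 0.76 + 0.78 + 0.82] + 3.16 = 3.17 + 3.16 = 6.33.
Reliability = 6.33 / 7.16 = 0.8841.

0.8841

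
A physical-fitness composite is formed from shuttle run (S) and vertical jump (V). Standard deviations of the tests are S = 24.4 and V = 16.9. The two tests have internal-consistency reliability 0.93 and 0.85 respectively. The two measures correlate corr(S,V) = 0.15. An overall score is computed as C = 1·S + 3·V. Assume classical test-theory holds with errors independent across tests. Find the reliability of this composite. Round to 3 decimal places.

Var(C) = 24.4² + 3²·16.9² + 2·[3·24.4·16.9·0.15] = 3165.85 + 371.124 = 3536.97.
Because errors are independent across components, Cov(Tᵢ,Tⱼ) = Cov(Xᵢ,Xⱼ); the off-diagonal part of the true-score variance is the same as above.
True-score variance = [24.4²·0.93 + 3²·16.9²·0.85] + 371.124 = 2738.6 + 371.124 = 3109.73.
Reliability = 3109.73 / 3536.97 = 0.879.

0.879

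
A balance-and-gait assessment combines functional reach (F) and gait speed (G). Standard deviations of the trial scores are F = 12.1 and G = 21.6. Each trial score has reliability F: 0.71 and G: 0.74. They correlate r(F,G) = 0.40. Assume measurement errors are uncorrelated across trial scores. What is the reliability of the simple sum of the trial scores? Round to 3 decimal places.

Var(F+G) = 12.1² + 21.6² + 2·[12.1·21.6·0.40] = 612.97 + 209.088 = 822.058.
Under uncorrelated errors the observed covariances equal the true-score covariances, so only the own-variance terms attenuate.
True-score variance = [12.1²·0.71 + 21.6²·0.74] + 209.088 = 449.206 + 209.088 = 658.293.
Reliability = 658.293 / 822.058 = 0.801.

0.801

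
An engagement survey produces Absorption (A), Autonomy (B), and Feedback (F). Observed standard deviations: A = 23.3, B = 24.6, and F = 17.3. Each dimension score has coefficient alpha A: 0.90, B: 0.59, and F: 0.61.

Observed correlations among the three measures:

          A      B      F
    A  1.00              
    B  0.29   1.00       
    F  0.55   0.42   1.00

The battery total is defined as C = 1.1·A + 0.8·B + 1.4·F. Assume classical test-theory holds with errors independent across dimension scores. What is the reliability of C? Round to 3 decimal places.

Var(C) = 1.1²·23.3² + 0.8²·24.6² + 1.4²·17.3² + 2·[0.88·23.3·24.6·0.29 + 1.54·23.3·17.3·0.55 + 1.12·24.6·17.3·0.42] = 1630.81 + 1375.77 = 3006.58.
Because errors are independent across components, Cov(Tᵢ,Tⱼ) = Cov(Xᵢ,Xⱼ); the off-diagonal part of the true-score variance is the same as above.
True-score variance = [1.1²·23.3²·0.90 + 0.8²·24.6²·0.59 + 1.4²·17.3²·0.61] + 1375.77 = 1177.55 + 1375.77 = 2553.32.
Reliability = 2553.32 / 3006.58 = 0.849.

0.849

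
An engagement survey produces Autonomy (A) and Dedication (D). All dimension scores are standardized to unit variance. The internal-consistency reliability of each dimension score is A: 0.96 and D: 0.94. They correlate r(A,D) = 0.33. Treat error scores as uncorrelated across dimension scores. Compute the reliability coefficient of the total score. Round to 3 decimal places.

0.962

Var(A+D) = 2 + 2·[0.33] = 2 + 0.66 = 2.66.
With uncorrelated errors the cross-covariances are all true-score covariance, so they carry over unchanged; only the diagonal terms shrink to ρᵢσᵢ².
True-score variance = [0.96 + 0.94] + 0.66 = 1.9 + 0.66 = 2.56.
Reliability = 2.56 / 2.66 = 0.962.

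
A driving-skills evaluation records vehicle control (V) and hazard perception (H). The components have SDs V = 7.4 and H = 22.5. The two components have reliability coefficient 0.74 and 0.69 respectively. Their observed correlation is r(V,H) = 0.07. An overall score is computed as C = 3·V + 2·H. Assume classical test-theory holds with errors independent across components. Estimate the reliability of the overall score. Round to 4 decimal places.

Var(C) = 3²·7.4² + 2²·22.5² + 2·[6·7.4·22.5·0.07] = 2517.84 + 139.86 = 2657.7.
With uncorrelated errors the cross-covariances are all true-score covariance, so they carry over unchanged; only the diagonal terms shrink to ρᵢσᵢ².
True-score variance = [3²·7.4²·0.74 + 2²·22.5²·0.69] + 139.86 = 1761.95 + 139.86 = 1901.81.
Reliability = 1901.81 / 2657.7 = 0.7156.

0.7156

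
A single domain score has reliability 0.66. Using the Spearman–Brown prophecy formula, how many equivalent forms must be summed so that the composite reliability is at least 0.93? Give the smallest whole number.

7

k ≥ ρ*(1−ρ₁)/(ρ₁(1−ρ*)) = 0.93·0.34 / (0.66·0.07) = 6.844.
Smallest integer k = 7.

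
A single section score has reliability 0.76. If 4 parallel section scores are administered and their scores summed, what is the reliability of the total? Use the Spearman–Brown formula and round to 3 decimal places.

ρ_k = kρ / (1 + (k−1)ρ) = 4·0.76 / (1 + 3·0.76) = 3.040 / 3.280 = 0.927.

0.927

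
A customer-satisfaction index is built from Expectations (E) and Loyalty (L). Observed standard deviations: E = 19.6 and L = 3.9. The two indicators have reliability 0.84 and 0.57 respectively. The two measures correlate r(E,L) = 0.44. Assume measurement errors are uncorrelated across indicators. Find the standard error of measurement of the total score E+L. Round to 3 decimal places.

8.247

Var(total) = 399.37 + 67.2672 = 466.637.
True-score variance = 331.364 + 67.2672 = 398.631, so reliability = 0.8543.
Error variance = 466.637 − 398.631 = 68.0059; SEM = √68.0059 = 8.247.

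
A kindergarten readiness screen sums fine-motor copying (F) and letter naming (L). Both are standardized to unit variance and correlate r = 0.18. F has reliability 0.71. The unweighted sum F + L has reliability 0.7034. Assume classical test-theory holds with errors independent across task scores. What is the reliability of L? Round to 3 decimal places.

Var(F+L) = 2 + 2·0.18 = 2.360.
True-score variance = ρ_F + ρ_L + 2·0.18, so 0.7034 = (0.71 + ρ_L + 0.36) / 2.360.
ρ_L = 0.7034·2.360 − 0.71 − 0.36 = 0.590.

0.590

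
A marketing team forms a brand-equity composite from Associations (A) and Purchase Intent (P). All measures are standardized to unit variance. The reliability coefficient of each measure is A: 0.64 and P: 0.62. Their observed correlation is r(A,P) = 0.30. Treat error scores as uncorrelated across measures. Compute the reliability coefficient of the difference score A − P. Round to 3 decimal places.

Var(A−P) = 1 + 1 − 2·0.30 = 2 − 0.6 = 1.4.
With uncorrelated errors the cross-covariances are all true-score covariance, so they carry over unchanged; only the diagonal terms shrink to ρᵢσᵢ².
True-score variance = [0.64 + 0.62] − 0.6 = 1.26 − 0.6 = 0.66.
Reliability = 0.66 / 1.4 = 0.471.

0.471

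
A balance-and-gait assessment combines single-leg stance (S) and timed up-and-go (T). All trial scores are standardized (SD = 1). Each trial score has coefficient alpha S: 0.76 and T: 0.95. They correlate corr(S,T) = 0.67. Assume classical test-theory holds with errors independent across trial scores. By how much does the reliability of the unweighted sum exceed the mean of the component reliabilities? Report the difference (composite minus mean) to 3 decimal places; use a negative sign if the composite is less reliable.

Var(sum) = 2 + 1.34 = 3.34; true-score variance = 1.71 + 1.34 = 3.05; composite reliability = 0.9132.
Mean component reliability = 0.8550.
Difference = 0.9132 − 0.8550 = 0.058.

0.058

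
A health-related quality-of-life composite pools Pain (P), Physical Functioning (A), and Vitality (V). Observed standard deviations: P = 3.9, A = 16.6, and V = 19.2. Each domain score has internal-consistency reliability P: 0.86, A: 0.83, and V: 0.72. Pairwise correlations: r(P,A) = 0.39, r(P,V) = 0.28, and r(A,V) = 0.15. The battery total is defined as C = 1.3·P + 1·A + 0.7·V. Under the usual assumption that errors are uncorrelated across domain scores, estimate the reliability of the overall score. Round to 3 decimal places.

0.845

Var(C) = 1.3²·3.9² + 16.6² + 0.7²·19.2² + 2·[1.3·3.9·16.6·0.39 + 0.91·3.9·19.2·0.28 + 0.7·16.6·19.2·0.15] = 481.899 + 170.736 = 652.635.
With uncorrelated errors the cross-covariances are all true-score covariance, so they carry over unchanged; only the diagonal terms shrink to ρᵢσᵢ².
True-score variance = [1.3²·3.9²·0.86 + 16.6²·0.83 + 0.7²·19.2²·0.72] + 170.736 = 380.877 + 170.736 = 551.614.
Reliability = 551.614 / 652.635 = 0.845.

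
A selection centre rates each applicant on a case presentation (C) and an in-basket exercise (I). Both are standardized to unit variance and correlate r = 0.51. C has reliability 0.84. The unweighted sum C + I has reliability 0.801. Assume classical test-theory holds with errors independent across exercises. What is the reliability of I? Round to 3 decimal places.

0.559

Var(C+I) = 2 + 2·0.51 = 3.020.
True-score variance = ρ_C + ρ_I + 2·0.51, so 0.801 = (0.84 + ρ_I + 1.02) / 3.020.
ρ_I = 0.801·3.020 − 0.84 − 1.02 = 0.559.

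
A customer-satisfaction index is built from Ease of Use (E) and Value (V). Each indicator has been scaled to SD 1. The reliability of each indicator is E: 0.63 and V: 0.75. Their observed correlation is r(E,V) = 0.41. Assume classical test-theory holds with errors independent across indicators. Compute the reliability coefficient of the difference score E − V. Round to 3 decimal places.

0.475

Var(E−V) = 1 + 1 − 2·0.41 = 2 − 0.82 = 1.18.
With uncorrelated errors the cross-covariances are all true-score covariance, so they carry over unchanged; only the diagonal terms shrink to ρᵢσᵢ².
True-score variance = [0.63 + 0.75] − 0.82 = 1.38 − 0.82 = 0.56.
Reliability = 0.56 / 1.18 = 0.475.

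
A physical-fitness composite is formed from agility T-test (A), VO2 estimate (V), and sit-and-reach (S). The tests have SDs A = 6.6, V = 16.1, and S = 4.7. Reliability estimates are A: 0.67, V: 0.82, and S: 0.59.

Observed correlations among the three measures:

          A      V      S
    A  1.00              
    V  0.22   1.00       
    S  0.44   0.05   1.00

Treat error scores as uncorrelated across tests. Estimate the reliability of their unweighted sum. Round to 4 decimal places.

Var(A+V+S) = 6.6² + 16.1² + 4.7² + 2·[6.6·16.1·0.22 + 6.6·4.7·0.44 + 16.1·4.7·0.05] = 324.86 + 81.619 = 406.479.
Under uncorrelated errors the observed covariances equal the true-score covariances, so only the own-variance terms attenuate.
True-score variance = [6.6²·0.67 + 16.1²·0.82 + 4.7²·0.59] + 81.619 = 254.771 + 81.619 = 336.39.
Reliability = 336.39 / 406.479 = 0.8276.

0.8276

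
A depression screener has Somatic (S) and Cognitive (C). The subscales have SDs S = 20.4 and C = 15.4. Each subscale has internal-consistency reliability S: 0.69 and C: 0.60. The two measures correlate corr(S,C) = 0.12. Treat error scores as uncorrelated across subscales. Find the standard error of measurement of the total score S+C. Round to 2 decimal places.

Var(total) = 653.32 + 75.3984 = 728.718.
True-score variance = 429.446 + 75.3984 = 504.845, so reliability = 0.6928.
Error variance = 728.718 − 504.845 = 223.874; SEM = √223.874 = 14.96.

14.96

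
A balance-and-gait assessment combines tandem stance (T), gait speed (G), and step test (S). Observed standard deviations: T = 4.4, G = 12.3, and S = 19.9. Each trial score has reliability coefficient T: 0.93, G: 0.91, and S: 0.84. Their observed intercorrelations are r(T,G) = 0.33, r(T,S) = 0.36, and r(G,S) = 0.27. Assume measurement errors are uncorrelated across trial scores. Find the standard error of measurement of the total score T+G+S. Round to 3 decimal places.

8.851

Var(total) = 566.66 + 230.938 = 797.598.
True-score variance = 488.327 + 230.938 = 719.265, so reliability = 0.9018.
Error variance = 797.598 − 719.265 = 78.3329; SEM = √78.3329 = 8.851.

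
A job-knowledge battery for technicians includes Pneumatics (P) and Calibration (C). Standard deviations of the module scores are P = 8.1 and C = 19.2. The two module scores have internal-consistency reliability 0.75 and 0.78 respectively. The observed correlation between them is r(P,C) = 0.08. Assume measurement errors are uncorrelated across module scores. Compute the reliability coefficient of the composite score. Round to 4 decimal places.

Var(P+C) = 8.1² + 19.2² + 2·[8.1·19.2·0.08] = 434.25 + 24.8832 = 459.133.
Under uncorrelated errors the observed covariances equal the true-score covariances, so only the own-variance terms attenuate.
True-score variance = [8.1²·0.75 + 19.2²·0.78] + 24.8832 = 336.747 + 24.8832 = 361.63.
Reliability = 361.63 / 459.133 = 0.7876.

0.7876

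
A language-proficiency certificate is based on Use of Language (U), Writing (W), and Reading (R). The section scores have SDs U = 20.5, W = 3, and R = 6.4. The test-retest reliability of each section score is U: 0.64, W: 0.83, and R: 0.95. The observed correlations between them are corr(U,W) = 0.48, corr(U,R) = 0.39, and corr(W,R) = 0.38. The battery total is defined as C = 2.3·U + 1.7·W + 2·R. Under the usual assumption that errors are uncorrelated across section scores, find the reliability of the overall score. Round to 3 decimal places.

Var(C) = 2.3²·20.5² + 1.7²·3² + 2²·6.4² + 2·[3.91·20.5·3·0.48 + 4.6·20.5·6.4·0.39 + 3.4·3·6.4·0.38] = 2412.97 + 751.205 = 3164.18.
Because errors are independent across components, Cov(Tᵢ,Tⱼ) = Cov(Xᵢ,Xⱼ); the off-diagonal part of the true-score variance is the same as above.
True-score variance = [2.3²·20.5²·0.64 + 1.7²·3²·0.83 + 2²·6.4²·0.95] + 751.205 = 1600.03 + 751.205 = 2351.24.
Reliability = 2351.24 / 3164.18 = 0.743.

0.743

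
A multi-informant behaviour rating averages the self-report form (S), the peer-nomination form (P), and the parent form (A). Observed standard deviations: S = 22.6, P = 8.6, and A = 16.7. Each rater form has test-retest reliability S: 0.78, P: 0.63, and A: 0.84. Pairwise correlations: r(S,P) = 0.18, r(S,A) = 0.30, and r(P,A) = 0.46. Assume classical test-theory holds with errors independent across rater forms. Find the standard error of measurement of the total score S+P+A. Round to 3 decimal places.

13.578

Var(total) = 863.61 + 428.552 = 1292.16.
True-score variance = 679.255 + 428.552 = 1107.81, so reliability = 0.8573.
Error variance = 1292.16 − 1107.81 = 184.355; SEM = √184.355 = 13.578.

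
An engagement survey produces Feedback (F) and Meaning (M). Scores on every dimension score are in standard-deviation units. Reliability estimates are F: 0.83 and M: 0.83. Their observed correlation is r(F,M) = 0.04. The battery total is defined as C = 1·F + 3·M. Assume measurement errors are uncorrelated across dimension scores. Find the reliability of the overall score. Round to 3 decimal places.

0.834

Var(C) = 1 + 3² + 2·[3·0.04] = 10 + 0.24 = 10.24.
Because errors are independent across components, Cov(Tᵢ,Tⱼ) = Cov(Xᵢ,Xⱼ); the off-diagonal part of the true-score variance is the same as above.
True-score variance = [0.83 + 3²·0.83] + 0.24 = 8.3 + 0.24 = 8.54.
Reliability = 8.54 / 10.24 = 0.834.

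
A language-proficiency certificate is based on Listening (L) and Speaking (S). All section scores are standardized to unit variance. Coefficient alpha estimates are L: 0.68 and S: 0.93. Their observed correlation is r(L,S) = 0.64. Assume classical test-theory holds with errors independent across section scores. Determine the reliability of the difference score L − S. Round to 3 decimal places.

Var(L−S) = 1 + 1 − 2·0.64 = 2 − 1.28 = 0.72.
Under uncorrelated errors the observed covariances equal the true-score covariances, so only the own-variance terms attenuate.
True-score variance = [0.68 + 0.93] − 1.28 = 1.61 − 1.28 = 0.33.
Reliability = 0.33 / 0.72 = 0.458.

0.458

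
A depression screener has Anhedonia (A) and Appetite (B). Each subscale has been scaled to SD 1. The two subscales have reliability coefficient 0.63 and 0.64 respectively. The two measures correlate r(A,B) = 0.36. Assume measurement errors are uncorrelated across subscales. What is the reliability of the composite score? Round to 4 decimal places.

Var(A+B) = 2 + 2·[0.36] = 2 + 0.72 = 2.72.
Under uncorrelated errors the observed covariances equal the true-score covariances, so only the own-variance terms attenuate.
True-score variance = [0.63 + 0.64] + 0.72 = 1.27 + 0.72 = 1.99.
Reliability = 1.99 / 2.72 = 0.7316.

0.7316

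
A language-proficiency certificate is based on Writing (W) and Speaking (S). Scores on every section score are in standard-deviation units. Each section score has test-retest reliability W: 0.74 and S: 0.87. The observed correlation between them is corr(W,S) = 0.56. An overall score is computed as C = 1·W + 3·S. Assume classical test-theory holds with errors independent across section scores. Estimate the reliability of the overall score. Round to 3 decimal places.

0.893

Var(C) = 1 + 3² + 2·[3·0.56] = 10 + 3.36 = 13.36.
With uncorrelated errors the cross-covariances are all true-score covariance, so they carry over unchanged; only the diagonal terms shrink to ρᵢσᵢ².
True-score variance = [0.74 + 3²·0.87] + 3.36 = 8.57 + 3.36 = 11.93.
Reliability = 11.93 / 13.36 = 0.893.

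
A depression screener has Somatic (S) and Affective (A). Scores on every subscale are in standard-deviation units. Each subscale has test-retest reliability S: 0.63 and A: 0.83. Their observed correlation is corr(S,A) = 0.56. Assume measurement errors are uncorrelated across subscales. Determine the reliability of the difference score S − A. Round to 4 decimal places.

Var(S−A) = 1 + 1 − 2·0.56 = 2 − 1.12 = 0.88.
Under uncorrelated errors the observed covariances equal the true-score covariances, so only the own-variance terms attenuate.
True-score variance = [0.63 + 0.83] − 1.12 = 1.46 − 1.12 = 0.34.
Reliability = 0.34 / 0.88 = 0.3864.

0.3864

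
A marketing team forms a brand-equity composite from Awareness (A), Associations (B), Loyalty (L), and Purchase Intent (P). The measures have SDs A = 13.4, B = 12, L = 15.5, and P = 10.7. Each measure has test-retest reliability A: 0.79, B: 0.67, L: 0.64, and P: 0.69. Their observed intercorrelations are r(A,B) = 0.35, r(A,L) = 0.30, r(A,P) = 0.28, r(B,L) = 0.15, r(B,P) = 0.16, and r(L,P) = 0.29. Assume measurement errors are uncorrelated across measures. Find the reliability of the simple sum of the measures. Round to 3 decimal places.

Var(A+B+L+P) = 13.4² + 12² + 15.5² + 10.7² + 2·[13.4·12·0.35 + 13.4·15.5·0.30 + 13.4·10.7·0.28 + 12·15.5·0.15 + 12·10.7·0.16 + 15.5·10.7·0.29] = 678.3 + 510.554 = 1188.85.
Because errors are independent across components, Cov(Tᵢ,Tⱼ) = Cov(Xᵢ,Xⱼ); the off-diagonal part of the true-score variance is the same as above.
True-score variance = [13.4²·0.79 + 12²·0.67 + 15.5²·0.64 + 10.7²·0.69] + 510.554 = 471.091 + 510.554 = 981.644.
Reliability = 981.644 / 1188.85 = 0.826.

0.826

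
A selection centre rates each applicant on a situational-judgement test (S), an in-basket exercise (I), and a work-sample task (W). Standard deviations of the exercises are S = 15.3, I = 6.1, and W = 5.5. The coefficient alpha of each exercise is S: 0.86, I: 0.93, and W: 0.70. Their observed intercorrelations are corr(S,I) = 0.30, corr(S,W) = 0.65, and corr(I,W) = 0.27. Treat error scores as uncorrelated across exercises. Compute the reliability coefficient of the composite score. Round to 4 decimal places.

0.9084

Var(S+I+W) = 15.3² + 6.1² + 5.5² + 2·[15.3·6.1·0.30 + 15.3·5.5·0.65 + 6.1·5.5·0.27] = 301.55 + 183.51 = 485.06.
Under uncorrelated errors the observed covariances equal the true-score covariances, so only the own-variance terms attenuate.
True-score variance = [15.3²·0.86 + 6.1²·0.93 + 5.5²·0.70] + 183.51 = 257.098 + 183.51 = 440.608.
Reliability = 440.608 / 485.06 = 0.9084.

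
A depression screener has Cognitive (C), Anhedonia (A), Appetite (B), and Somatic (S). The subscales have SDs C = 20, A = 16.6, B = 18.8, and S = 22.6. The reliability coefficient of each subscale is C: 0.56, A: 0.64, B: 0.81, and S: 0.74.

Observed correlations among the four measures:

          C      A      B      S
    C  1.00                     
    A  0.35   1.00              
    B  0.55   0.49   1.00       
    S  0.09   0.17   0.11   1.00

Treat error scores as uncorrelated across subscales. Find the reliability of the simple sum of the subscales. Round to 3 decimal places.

0.830

Var(C+A+B+S) = 20² + 16.6² + 18.8² + 22.6² + 2·[20·16.6·0.35 + 20·18.8·0.55 + 20·22.6·0.09 + 16.6·18.8·0.49 + 16.6·22.6·0.17 + 18.8·22.6·0.11] = 1539.76 + 1254.23 = 2793.99.
Because errors are independent across components, Cov(Tᵢ,Tⱼ) = Cov(Xᵢ,Xⱼ); the off-diagonal part of the true-score variance is the same as above.
True-score variance = [20²·0.56 + 16.6²·0.64 + 18.8²·0.81 + 22.6²·0.74] + 1254.23 = 1064.61 + 1254.23 = 2318.83.
Reliability = 2318.83 / 2793.99 = 0.830.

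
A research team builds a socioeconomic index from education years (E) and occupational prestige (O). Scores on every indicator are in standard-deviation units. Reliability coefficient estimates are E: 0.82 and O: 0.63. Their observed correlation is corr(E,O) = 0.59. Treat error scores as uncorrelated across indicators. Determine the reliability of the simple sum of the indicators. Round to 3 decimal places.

Var(E+O) = 2 + 2·[0.59] = 2 + 1.18 = 3.18.
Under uncorrelated errors the observed covariances equal the true-score covariances, so only the own-variance terms attenuate.
True-score variance = [0.82 + 0.63] + 1.18 = 1.45 + 1.18 = 2.63.
Reliability = 2.63 / 3.18 = 0.827.

0.827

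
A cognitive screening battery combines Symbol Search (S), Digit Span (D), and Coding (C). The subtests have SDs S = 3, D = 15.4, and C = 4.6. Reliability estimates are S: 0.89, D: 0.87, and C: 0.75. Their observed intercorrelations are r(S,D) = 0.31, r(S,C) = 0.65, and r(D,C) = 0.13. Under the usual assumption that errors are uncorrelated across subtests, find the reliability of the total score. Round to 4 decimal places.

0.8883

Var(S+D+C) = 3² + 15.4² + 4.6² + 2·[3·15.4·0.31 + 3·4.6·0.65 + 15.4·4.6·0.13] = 267.32 + 65.0024 = 332.322.
Under uncorrelated errors the observed covariances equal the true-score covariances, so only the own-variance terms attenuate.
True-score variance = [3²·0.89 + 15.4²·0.87 + 4.6²·0.75] + 65.0024 = 230.209 + 65.0024 = 295.212.
Reliability = 295.212 / 332.322 = 0.8883.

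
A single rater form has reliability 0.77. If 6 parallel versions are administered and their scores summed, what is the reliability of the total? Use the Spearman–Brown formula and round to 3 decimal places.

ρ_k = kρ / (1 + (k−1)ρ) = 6·0.77 / (1 + 5·0.77) = 4.620 / 4.850 = 0.953.

0.953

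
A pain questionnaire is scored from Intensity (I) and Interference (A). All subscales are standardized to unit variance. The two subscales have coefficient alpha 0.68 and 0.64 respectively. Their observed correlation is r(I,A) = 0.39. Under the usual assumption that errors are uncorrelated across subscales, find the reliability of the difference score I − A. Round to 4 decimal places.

Var(I−A) = 1 + 1 − 2·0.39 = 2 − 0.78 = 1.22.
Because errors are independent across components, Cov(Tᵢ,Tⱼ) = Cov(Xᵢ,Xⱼ); the off-diagonal part of the true-score variance is the same as above.
True-score variance = [0.68 + 0.64] − 0.78 = 1.32 − 0.78 = 0.54.
Reliability = 0.54 / 1.22 = 0.4426.

0.4426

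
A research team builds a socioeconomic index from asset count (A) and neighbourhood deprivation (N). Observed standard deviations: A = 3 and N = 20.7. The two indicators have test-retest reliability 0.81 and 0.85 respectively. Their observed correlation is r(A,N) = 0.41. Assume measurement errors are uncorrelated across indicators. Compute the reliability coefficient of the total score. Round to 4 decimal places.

Var(A+N) = 3² + 20.7² + 2·[3·20.7·0.41] = 437.49 + 50.922 = 488.412.
With uncorrelated errors the cross-covariances are all true-score covariance, so they carry over unchanged; only the diagonal terms shrink to ρᵢσᵢ².
True-score variance = [3²·0.81 + 20.7²·0.85] + 50.922 = 371.506 + 50.922 = 422.428.
Reliability = 422.428 / 488.412 = 0.8649.

0.8649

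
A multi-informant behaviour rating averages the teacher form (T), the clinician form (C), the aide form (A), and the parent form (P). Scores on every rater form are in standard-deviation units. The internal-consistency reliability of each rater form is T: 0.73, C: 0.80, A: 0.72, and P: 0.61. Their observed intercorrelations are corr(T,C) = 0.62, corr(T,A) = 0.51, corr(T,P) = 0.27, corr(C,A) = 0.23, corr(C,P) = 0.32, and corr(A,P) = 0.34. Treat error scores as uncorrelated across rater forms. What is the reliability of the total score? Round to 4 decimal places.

0.8671

Var(T+C+A+P) = 4 + 2·[0.62 + 0.51 + 0.27 + 0.23 + 0.32 + 0.34] = 4 + 4.58 = 8.58.
With uncorrelated errors the cross-covariances are all true-score covariance, so they carry over unchanged; only the diagonal terms shrink to ρᵢσᵢ².
True-score variance = [0.73 + 0.80 + 0.72 + 0.61] + 4.58 = 2.86 + 4.58 = 7.44.
Reliability = 7.44 / 8.58 = 0.8671.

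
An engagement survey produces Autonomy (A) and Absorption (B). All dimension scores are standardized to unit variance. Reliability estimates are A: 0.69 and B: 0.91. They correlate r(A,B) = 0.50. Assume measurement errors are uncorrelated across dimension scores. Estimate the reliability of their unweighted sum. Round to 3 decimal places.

Var(A+B) = 2 + 2·[0.50] = 2 + 1 = 3.
Under uncorrelated errors the observed covariances equal the true-score covariances, so only the own-variance terms attenuate.
True-score variance = [0.69 + 0.91] + 1 = 1.6 + 1 = 2.6.
Reliability = 2.6 / 3 = 0.867.

0.867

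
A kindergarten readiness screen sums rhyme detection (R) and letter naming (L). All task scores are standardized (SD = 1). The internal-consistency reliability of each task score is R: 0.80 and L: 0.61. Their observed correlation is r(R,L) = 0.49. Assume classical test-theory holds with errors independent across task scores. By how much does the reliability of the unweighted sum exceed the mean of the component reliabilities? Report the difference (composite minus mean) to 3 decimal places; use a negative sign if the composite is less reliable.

Var(sum) = 2 + 0.98 = 2.98; true-score variance = 1.41 + 0.98 = 2.39; composite reliability = 0.8020.
Mean component reliability = 0.7050.
Difference = 0.8020 − 0.7050 = 0.097.

0.097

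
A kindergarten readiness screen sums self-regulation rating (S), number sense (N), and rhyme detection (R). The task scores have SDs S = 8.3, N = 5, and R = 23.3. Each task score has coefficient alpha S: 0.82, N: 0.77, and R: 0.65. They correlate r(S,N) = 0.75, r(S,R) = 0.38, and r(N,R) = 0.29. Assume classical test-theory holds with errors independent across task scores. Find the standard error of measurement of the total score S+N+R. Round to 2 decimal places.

14.43

Var(total) = 636.78 + 276.796 = 913.576.
True-score variance = 428.618 + 276.796 = 705.415, so reliability = 0.7721.
Error variance = 913.576 − 705.415 = 208.162; SEM = √208.162 = 14.43.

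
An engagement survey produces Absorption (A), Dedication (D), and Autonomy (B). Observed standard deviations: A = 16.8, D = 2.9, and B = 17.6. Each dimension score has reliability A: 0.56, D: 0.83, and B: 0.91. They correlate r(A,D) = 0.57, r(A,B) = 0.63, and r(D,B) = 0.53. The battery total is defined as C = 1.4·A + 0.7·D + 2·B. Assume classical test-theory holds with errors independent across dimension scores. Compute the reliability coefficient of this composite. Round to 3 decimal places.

Var(C) = 1.4²·16.8² + 0.7²·2.9² + 2²·17.6² + 2·[0.98·16.8·2.9·0.57 + 2.8·16.8·17.6·0.63 + 1.4·2.9·17.6·0.53] = 1796.35 + 1173.33 = 2969.68.
Because errors are independent across components, Cov(Tᵢ,Tⱼ) = Cov(Xᵢ,Xⱼ); the off-diagonal part of the true-score variance is the same as above.
True-score variance = [1.4²·16.8²·0.56 + 0.7²·2.9²·0.83 + 2²·17.6²·0.91] + 1173.33 = 1440.73 + 1173.33 = 2614.07.
Reliability = 2614.07 / 2969.68 = 0.880.

0.880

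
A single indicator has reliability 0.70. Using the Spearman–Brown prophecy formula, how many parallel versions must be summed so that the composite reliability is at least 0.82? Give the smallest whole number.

2

k ≥ ρ*(1−ρ₁)/(ρ₁(1−ρ*)) = 0.82·0.30 / (0.70·0.18) = 1.952.
Smallest integer k = 2.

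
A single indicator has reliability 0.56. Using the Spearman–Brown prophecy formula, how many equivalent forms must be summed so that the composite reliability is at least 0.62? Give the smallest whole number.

k ≥ ρ*(1−ρ₁)/(ρ₁(1−ρ*)) = 0.62·0.44 / (0.56·0.38) = 1.282.
Smallest integer k = 2.

2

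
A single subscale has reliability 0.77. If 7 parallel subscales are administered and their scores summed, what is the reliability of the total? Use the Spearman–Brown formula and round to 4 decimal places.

0.9591

ρ_k = kρ / (1 + (k−1)ρ) = 7·0.77 / (1 + 6·0.77) = 5.390 / 5.620 = 0.9591.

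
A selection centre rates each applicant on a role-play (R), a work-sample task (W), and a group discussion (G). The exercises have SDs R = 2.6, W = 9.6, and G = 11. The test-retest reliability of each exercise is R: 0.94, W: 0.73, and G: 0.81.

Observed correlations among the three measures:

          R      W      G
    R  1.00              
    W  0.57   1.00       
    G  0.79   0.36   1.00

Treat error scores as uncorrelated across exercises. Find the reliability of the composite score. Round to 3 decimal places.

Var(R+W+G) = 2.6² + 9.6² + 11² + 2·[2.6·9.6·0.57 + 2.6·11·0.79 + 9.6·11·0.36] = 219.92 + 149.674 = 369.594.
With uncorrelated errors the cross-covariances are all true-score covariance, so they carry over unchanged; only the diagonal terms shrink to ρᵢσᵢ².
True-score variance = [2.6²·0.94 + 9.6²·0.73 + 11²·0.81] + 149.674 = 171.641 + 149.674 = 321.316.
Reliability = 321.316 / 369.594 = 0.869.

0.869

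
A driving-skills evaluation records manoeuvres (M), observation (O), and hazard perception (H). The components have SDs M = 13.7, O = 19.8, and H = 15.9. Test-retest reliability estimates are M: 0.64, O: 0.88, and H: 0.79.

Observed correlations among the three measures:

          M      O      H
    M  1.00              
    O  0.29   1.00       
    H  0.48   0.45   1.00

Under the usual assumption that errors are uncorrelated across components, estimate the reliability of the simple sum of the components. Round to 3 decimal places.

Var(M+O+H) = 13.7² + 19.8² + 15.9² + 2·[13.7·19.8·0.29 + 13.7·15.9·0.48 + 19.8·15.9·0.45] = 832.54 + 649.786 = 1482.33.
With uncorrelated errors the cross-covariances are all true-score covariance, so they carry over unchanged; only the diagonal terms shrink to ρᵢσᵢ².
True-score variance = [13.7²·0.64 + 19.8²·0.88 + 15.9²·0.79] + 649.786 = 664.837 + 649.786 = 1314.62.
Reliability = 1314.62 / 1482.33 = 0.887.

0.887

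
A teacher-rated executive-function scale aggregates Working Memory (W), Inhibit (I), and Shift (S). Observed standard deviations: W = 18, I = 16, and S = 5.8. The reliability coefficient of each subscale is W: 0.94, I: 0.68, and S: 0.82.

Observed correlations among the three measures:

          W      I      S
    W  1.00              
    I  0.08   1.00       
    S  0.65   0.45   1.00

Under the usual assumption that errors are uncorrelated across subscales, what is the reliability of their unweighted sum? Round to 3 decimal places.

Var(W+I+S) = 18² + 16² + 5.8² + 2·[18·16·0.08 + 18·5.8·0.65 + 16·5.8·0.45] = 613.64 + 265.32 = 878.96.
Because errors are independent across components, Cov(Tᵢ,Tⱼ) = Cov(Xᵢ,Xⱼ); the off-diagonal part of the true-score variance is the same as above.
True-score variance = [18²·0.94 + 16²·0.68 + 5.8²·0.82] + 265.32 = 506.225 + 265.32 = 771.545.
Reliability = 771.545 / 878.96 = 0.878.

0.878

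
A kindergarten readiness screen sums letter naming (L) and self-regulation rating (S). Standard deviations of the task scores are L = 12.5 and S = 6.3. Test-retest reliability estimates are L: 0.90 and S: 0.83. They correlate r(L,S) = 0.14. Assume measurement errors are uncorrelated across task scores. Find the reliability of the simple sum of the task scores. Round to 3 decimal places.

Var(L+S) = 12.5² + 6.3² + 2·[12.5·6.3·0.14] = 195.94 + 22.05 = 217.99.
With uncorrelated errors the cross-covariances are all true-score covariance, so they carry over unchanged; only the diagonal terms shrink to ρᵢσᵢ².
True-score variance = [12.5²·0.90 + 6.3²·0.83] + 22.05 = 173.568 + 22.05 = 195.618.
Reliability = 195.618 / 217.99 = 0.897.

0.897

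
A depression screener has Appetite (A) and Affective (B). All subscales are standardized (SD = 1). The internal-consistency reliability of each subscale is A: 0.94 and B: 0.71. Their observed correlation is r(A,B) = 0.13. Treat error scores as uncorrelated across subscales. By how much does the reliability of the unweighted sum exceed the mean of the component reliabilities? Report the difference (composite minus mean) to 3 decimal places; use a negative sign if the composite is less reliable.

0.020

Var(sum) = 2 + 0.26 = 2.26; true-score variance = 1.65 + 0.26 = 1.91; composite reliability = 0.8451.
Mean component reliability = 0.8250.
Difference = 0.8451 − 0.8250 = 0.020.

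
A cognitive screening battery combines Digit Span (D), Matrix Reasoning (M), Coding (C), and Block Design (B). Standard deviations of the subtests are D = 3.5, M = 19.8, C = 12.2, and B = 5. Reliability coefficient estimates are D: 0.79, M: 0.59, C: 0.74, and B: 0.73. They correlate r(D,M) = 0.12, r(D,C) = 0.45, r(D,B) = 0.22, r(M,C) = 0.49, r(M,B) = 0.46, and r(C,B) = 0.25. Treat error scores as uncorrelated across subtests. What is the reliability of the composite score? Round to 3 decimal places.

Var(D+M+C+B) = 3.5² + 19.8² + 12.2² + 5² + 2·[3.5·19.8·0.12 + 3.5·12.2·0.45 + 3.5·5·0.22 + 19.8·12.2·0.49 + 19.8·5·0.46 + 12.2·5·0.25] = 578.13 + 421.071 = 999.201.
Under uncorrelated errors the observed covariances equal the true-score covariances, so only the own-variance terms attenuate.
True-score variance = [3.5²·0.79 + 19.8²·0.59 + 12.2²·0.74 + 5²·0.73] + 421.071 = 369.373 + 421.071 = 790.443.
Reliability = 790.443 / 999.201 = 0.791.

0.791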